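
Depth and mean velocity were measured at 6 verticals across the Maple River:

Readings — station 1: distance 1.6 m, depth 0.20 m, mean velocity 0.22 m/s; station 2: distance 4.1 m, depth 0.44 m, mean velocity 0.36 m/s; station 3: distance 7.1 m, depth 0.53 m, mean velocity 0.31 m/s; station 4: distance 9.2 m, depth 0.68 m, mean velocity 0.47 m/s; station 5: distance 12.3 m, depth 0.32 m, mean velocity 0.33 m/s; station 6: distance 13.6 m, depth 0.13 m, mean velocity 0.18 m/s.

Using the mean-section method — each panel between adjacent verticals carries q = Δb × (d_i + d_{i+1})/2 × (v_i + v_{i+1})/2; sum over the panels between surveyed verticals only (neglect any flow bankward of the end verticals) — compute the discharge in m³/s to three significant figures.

1.91 m³/s

Panel 1-2: Δb = 2.5 m, d̄ = (0.20+0.44)/2 = 0.32, v̄ = (0.22+0.36)/2 = 0.29 → q = 2.5×0.32×0.29 = 0.2320 m³/s
Panel 2-3: Δb = 3 m, d̄ = (0.44+0.53)/2 = 0.485, v̄ = (0.36+0.31)/2 = 0.335 → q = 3×0.485×0.335 = 0.4874 m³/s
Panel 3-4: Δb = 2.1 m, d̄ = (0.53+0.68)/2 = 0.605, v̄ = (0.31+0.47)/2 = 0.39 → q = 2.1×0.605×0.39 = 0.4955 m³/s
Panel 4-5: Δb = 3.1 m, d̄ = (0.68+0.32)/2 = 0.5, v̄ = (0.47+0.33)/2 = 0.4 → q = 3.1×0.5×0.4 = 0.6200 m³/s
Panel 5-6: Δb = 1.3 m, d̄ = (0.32+0.13)/2 = 0.225, v̄ = (0.33+0.18)/2 = 0.255 → q = 1.3×0.225×0.255 = 0.07459 m³/s
Q = Σ q = 1.910 m³/s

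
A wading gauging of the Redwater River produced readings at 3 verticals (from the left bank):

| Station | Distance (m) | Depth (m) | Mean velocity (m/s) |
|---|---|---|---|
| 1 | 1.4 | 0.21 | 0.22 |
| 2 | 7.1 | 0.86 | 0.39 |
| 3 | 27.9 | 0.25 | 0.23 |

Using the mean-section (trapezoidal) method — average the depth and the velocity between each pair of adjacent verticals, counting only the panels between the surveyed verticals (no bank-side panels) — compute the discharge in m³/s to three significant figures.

Panel 1-2: Δb = 5.7 m, d̄ = (0.21+0.86)/2 = 0.535, v̄ = (0.22+0.39)/2 = 0.305 → q = 5.7×0.535×0.305 = 0.9301 m³/s
Panel 2-3: Δb = 20.8 m, d̄ = (0.86+0.25)/2 = 0.555, v̄ = (0.39+0.23)/2 = 0.31 → q = 20.8×0.555×0.31 = 3.579 m³/s
Q = Σ q = 4.509 m³/s

4.51 m³/s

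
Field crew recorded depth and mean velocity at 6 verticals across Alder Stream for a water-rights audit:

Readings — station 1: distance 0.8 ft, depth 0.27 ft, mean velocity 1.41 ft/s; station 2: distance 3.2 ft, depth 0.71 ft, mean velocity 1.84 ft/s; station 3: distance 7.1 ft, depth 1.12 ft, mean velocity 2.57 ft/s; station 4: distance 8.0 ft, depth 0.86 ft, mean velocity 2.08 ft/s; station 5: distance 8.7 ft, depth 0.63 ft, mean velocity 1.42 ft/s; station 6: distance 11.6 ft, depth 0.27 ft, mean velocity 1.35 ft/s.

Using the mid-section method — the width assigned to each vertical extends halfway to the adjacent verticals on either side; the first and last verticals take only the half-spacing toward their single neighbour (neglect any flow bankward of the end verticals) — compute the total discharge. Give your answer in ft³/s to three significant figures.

15.1 ft³/s

w_1 = (3.2 − 0.8)/2 = 1.2 ft; q_1 = 1.41 × 0.27 × 1.2 = 0.4568 ft³/s
w_2 = (7.1 − 0.8)/2 = 3.15 ft; q_2 = 1.84 × 0.71 × 3.15 = 4.115 ft³/s
w_3 = (8.0 − 3.2)/2 = 2.4 ft; q_3 = 2.57 × 1.12 × 2.4 = 6.908 ft³/s
w_4 = (8.7 − 7.1)/2 = 0.8 ft; q_4 = 2.08 × 0.86 × 0.8 = 1.431 ft³/s
w_5 = (11.6 − 8.0)/2 = 1.8 ft; q_5 = 1.42 × 0.63 × 1.8 = 1.610 ft³/s
w_6 = (11.6 − 8.7)/2 = 1.45 ft; q_6 = 1.35 × 0.27 × 1.45 = 0.5285 ft³/s
Q = Σ qᵢ = 15.05 ft³/s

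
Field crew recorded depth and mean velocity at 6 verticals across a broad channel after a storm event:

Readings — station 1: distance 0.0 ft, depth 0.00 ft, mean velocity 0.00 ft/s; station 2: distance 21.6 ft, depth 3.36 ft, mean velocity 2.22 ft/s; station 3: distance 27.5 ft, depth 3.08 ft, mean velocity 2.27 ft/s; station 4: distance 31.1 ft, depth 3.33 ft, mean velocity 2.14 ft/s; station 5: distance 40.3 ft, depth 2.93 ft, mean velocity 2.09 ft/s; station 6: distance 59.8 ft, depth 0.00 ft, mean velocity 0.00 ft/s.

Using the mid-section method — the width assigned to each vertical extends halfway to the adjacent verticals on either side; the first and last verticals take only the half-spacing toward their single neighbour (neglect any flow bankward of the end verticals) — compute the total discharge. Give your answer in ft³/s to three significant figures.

w_2 = (27.5 − 0.0)/2 = 13.75 ft; q_2 = 2.22 × 3.36 × 13.75 = 102.6 ft³/s
w_3 = (31.1 − 21.6)/2 = 4.75 ft; q_3 = 2.27 × 3.08 × 4.75 = 33.21 ft³/s
w_4 = (40.3 − 27.5)/2 = 6.4 ft; q_4 = 2.14 × 3.33 × 6.4 = 45.61 ft³/s
w_5 = (59.8 − 31.1)/2 = 14.35 ft; q_5 = 2.09 × 2.93 × 14.35 = 87.88 ft³/s
Stations 1, 6 contribute zero (depth or velocity is 0).
Q = Σ qᵢ = 269.3 ft³/s

269 ft³/s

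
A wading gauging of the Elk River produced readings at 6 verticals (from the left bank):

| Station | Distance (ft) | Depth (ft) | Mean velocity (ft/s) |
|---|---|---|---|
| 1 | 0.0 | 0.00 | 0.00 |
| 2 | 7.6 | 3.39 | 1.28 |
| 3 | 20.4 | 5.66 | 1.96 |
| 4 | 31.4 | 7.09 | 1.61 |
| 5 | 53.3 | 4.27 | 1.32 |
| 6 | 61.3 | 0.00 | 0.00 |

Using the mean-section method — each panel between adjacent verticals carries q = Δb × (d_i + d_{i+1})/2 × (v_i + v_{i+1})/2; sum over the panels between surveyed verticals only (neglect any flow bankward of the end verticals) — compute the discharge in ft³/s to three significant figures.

421 ft³/s

Panel 1-2: Δb = 7.6 ft, d̄ = (0.00+3.39)/2 = 1.695, v̄ = (0.00+1.28)/2 = 0.64 → q = 7.6×1.695×0.64 = 8.244 ft³/s
Panel 2-3: Δb = 12.8 ft, d̄ = (3.39+5.66)/2 = 4.525, v̄ = (1.28+1.96)/2 = 1.62 → q = 12.8×4.525×1.62 = 93.83 ft³/s
Panel 3-4: Δb = 11 ft, d̄ = (5.66+7.09)/2 = 6.375, v̄ = (1.96+1.61)/2 = 1.785 → q = 11×6.375×1.785 = 125.2 ft³/s
Panel 4-5: Δb = 21.9 ft, d̄ = (7.09+4.27)/2 = 5.68, v̄ = (1.61+1.32)/2 = 1.465 → q = 21.9×5.68×1.465 = 182.2 ft³/s
Panel 5-6: Δb = 8 ft, d̄ = (4.27+0.00)/2 = 2.135, v̄ = (1.32+0.00)/2 = 0.66 → q = 8×2.135×0.66 = 11.27 ft³/s
Q = Σ q = 420.8 ft³/s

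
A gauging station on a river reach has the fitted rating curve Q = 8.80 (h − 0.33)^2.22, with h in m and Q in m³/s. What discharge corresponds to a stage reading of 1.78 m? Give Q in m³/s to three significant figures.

Q = 8.80 × (1.78 − 0.33)^2.22 = 8.80 × 1.45^2.22 = 20.08 m³/s

20.1 m³/s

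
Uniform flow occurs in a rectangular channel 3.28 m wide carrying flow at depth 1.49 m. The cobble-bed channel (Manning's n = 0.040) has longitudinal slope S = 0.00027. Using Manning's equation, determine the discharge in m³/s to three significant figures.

A = b·y = 3.28 × 1.49 = 4.887 m²
P = b + 2y = 3.28 + 2×1.49 = 6.260 m
R = A/P = 4.887/6.260 = 0.7807 m
Q = (1/n)·A·R^(2/3)·S^(1/2) = (1/0.040) × 4.887 × 0.7807^(2/3) × 0.00027^(1/2) = 1.702 m³/s

1.70 m³/s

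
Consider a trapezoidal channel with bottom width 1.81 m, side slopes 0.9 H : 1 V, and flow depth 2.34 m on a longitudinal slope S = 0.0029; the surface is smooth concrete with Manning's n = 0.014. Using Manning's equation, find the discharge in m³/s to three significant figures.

A = (b + z·y)·y = (1.81 + 0.9×2.34)×2.34 = 9.163 m²
P = b + 2y√(1+z²) = 1.81 + 2×2.34×√(1+0.9²) = 8.106 m
R = A/P = 9.163/8.106 = 1.130 m
Q = (1/n)·A·R^(2/3)·S^(1/2) = (1/0.014) × 9.163 × 1.130^(2/3) × 0.0029^(1/2) = 38.25 m³/s

38.2 m³/s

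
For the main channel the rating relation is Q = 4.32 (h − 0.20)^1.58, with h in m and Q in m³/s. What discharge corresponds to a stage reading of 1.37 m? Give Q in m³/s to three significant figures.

5.54 m³/s

Q = 4.32 × (1.37 − 0.20)^1.58 = 4.32 × 1.17^1.58 = 5.536 m³/s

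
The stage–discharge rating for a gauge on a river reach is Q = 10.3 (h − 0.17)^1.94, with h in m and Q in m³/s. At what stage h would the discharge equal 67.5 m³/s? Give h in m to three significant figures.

2.81 m

h − h₀ = (Q/C)^(1/b) = (67.5/10.3)^(1/1.94) = 2.635 m
h = 0.17 + 2.635 = 2.805 m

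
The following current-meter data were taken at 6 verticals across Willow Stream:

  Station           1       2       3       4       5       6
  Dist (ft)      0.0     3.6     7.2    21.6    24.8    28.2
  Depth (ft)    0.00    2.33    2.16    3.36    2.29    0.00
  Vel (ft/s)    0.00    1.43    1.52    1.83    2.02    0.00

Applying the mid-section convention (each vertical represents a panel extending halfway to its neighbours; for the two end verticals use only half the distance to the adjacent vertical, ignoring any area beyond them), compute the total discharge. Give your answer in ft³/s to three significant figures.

111 ft³/s

w_2 = (7.2 − 0.0)/2 = 3.6 ft; q_2 = 1.43 × 2.33 × 3.6 = 11.99 ft³/s
w_3 = (21.6 − 3.6)/2 = 9 ft; q_3 = 1.52 × 2.16 × 9 = 29.55 ft³/s
w_4 = (24.8 − 7.2)/2 = 8.8 ft; q_4 = 1.83 × 3.36 × 8.8 = 54.11 ft³/s
w_5 = (28.2 − 21.6)/2 = 3.3 ft; q_5 = 2.02 × 2.29 × 3.3 = 15.27 ft³/s
Stations 1, 6 contribute zero (depth or velocity is 0).
Q = Σ qᵢ = 110.9 ft³/s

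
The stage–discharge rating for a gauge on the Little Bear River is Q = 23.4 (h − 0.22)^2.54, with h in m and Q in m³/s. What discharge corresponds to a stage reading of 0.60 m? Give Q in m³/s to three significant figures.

2.00 m³/s

Q = 23.4 × (0.60 − 0.22)^2.54 = 23.4 × 0.38^2.54 = 2.004 m³/s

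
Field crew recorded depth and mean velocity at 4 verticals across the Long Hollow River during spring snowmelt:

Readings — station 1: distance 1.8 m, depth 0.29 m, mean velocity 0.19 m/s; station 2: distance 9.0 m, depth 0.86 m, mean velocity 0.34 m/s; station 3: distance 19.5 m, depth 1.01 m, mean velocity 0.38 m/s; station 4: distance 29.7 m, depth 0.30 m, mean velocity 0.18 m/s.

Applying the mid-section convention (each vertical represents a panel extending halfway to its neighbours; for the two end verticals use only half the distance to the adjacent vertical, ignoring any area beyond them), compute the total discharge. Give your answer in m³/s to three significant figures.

w_1 = (9.0 − 1.8)/2 = 3.6 m; q_1 = 0.19 × 0.29 × 3.6 = 0.1984 m³/s
w_2 = (19.5 − 1.8)/2 = 8.85 m; q_2 = 0.34 × 0.86 × 8.85 = 2.588 m³/s
w_3 = (29.7 − 9.0)/2 = 10.35 m; q_3 = 0.38 × 1.01 × 10.35 = 3.972 m³/s
w_4 = (29.7 − 19.5)/2 = 5.1 m; q_4 = 0.18 × 0.30 × 5.1 = 0.2754 m³/s
Q = Σ qᵢ = 7.034 m³/s

7.03 m³/s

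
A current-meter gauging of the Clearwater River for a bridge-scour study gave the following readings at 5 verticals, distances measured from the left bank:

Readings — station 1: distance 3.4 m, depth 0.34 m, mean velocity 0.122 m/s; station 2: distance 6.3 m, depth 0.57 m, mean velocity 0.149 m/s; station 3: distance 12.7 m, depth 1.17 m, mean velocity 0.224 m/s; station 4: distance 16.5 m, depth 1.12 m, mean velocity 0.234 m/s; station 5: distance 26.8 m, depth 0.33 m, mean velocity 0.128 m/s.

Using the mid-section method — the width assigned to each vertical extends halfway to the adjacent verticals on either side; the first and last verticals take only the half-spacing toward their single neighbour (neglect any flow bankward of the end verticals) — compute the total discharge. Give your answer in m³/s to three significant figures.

3.86 m³/s

w_1 = (6.3 − 3.4)/2 = 1.45 m; q_1 = 0.122 × 0.34 × 1.45 = 0.06015 m³/s
w_2 = (12.7 − 3.4)/2 = 4.65 m; q_2 = 0.149 × 0.57 × 4.65 = 0.3949 m³/s
w_3 = (16.5 − 6.3)/2 = 5.1 m; q_3 = 0.224 × 1.17 × 5.1 = 1.337 m³/s
w_4 = (26.8 − 12.7)/2 = 7.05 m; q_4 = 0.234 × 1.12 × 7.05 = 1.848 m³/s
w_5 = (26.8 − 16.5)/2 = 5.15 m; q_5 = 0.128 × 0.33 × 5.15 = 0.2175 m³/s
Q = Σ qᵢ = 3.857 m³/s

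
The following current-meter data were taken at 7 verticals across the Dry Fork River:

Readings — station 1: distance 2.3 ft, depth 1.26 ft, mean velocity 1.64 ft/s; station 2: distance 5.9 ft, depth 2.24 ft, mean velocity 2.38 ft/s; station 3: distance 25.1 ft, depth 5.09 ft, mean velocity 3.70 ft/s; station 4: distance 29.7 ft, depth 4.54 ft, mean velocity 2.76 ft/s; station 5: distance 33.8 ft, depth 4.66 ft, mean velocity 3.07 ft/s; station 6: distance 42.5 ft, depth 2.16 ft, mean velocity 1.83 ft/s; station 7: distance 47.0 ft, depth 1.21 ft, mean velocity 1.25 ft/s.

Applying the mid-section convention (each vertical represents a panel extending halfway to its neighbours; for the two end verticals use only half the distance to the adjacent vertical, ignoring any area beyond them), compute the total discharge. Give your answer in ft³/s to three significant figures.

464 ft³/s

w_1 = (5.9 − 2.3)/2 = 1.8 ft; q_1 = 1.64 × 1.26 × 1.8 = 3.720 ft³/s
w_2 = (25.1 − 2.3)/2 = 11.4 ft; q_2 = 2.38 × 2.24 × 11.4 = 60.78 ft³/s
w_3 = (29.7 − 5.9)/2 = 11.9 ft; q_3 = 3.70 × 5.09 × 11.9 = 224.1 ft³/s
w_4 = (33.8 − 25.1)/2 = 4.35 ft; q_4 = 2.76 × 4.54 × 4.35 = 54.51 ft³/s
w_5 = (42.5 − 29.7)/2 = 6.4 ft; q_5 = 3.07 × 4.66 × 6.4 = 91.56 ft³/s
w_6 = (47.0 − 33.8)/2 = 6.6 ft; q_6 = 1.83 × 2.16 × 6.6 = 26.09 ft³/s
w_7 = (47.0 − 42.5)/2 = 2.25 ft; q_7 = 1.25 × 1.21 × 2.25 = 3.403 ft³/s
Q = Σ qᵢ = 464.2 ft³/s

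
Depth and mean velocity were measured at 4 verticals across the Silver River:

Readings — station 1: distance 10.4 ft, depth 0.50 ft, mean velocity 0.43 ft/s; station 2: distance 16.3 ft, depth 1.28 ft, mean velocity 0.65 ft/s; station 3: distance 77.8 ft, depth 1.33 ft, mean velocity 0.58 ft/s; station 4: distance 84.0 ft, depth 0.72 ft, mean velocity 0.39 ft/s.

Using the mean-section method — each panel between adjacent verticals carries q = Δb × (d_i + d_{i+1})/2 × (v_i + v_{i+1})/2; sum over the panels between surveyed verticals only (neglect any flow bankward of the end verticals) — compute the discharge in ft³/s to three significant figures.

Panel 1-2: Δb = 5.9 ft, d̄ = (0.50+1.28)/2 = 0.89, v̄ = (0.43+0.65)/2 = 0.54 → q = 5.9×0.89×0.54 = 2.836 ft³/s
Panel 2-3: Δb = 61.5 ft, d̄ = (1.28+1.33)/2 = 1.305, v̄ = (0.65+0.58)/2 = 0.615 → q = 61.5×1.305×0.615 = 49.36 ft³/s
Panel 3-4: Δb = 6.2 ft, d̄ = (1.33+0.72)/2 = 1.025, v̄ = (0.58+0.39)/2 = 0.485 → q = 6.2×1.025×0.485 = 3.082 ft³/s
Q = Σ q = 55.28 ft³/s

55.3 ft³/s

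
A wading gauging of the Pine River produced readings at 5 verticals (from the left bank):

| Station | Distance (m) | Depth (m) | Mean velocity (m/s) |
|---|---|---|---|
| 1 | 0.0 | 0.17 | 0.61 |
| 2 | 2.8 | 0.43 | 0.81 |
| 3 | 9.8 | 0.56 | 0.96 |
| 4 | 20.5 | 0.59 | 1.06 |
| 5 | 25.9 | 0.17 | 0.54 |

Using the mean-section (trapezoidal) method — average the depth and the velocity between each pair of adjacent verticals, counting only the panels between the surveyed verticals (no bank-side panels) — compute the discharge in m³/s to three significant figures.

Panel 1-2: Δb = 2.8 m, d̄ = (0.17+0.43)/2 = 0.3, v̄ = (0.61+0.81)/2 = 0.71 → q = 2.8×0.3×0.71 = 0.5964 m³/s
Panel 2-3: Δb = 7 m, d̄ = (0.43+0.56)/2 = 0.495, v̄ = (0.81+0.96)/2 = 0.885 → q = 7×0.495×0.885 = 3.067 m³/s
Panel 3-4: Δb = 10.7 m, d̄ = (0.56+0.59)/2 = 0.575, v̄ = (0.96+1.06)/2 = 1.01 → q = 10.7×0.575×1.01 = 6.214 m³/s
Panel 4-5: Δb = 5.4 m, d̄ = (0.59+0.17)/2 = 0.38, v̄ = (1.06+0.54)/2 = 0.8 → q = 5.4×0.38×0.8 = 1.642 m³/s
Q = Σ q = 11.52 m³/s

11.5 m³/s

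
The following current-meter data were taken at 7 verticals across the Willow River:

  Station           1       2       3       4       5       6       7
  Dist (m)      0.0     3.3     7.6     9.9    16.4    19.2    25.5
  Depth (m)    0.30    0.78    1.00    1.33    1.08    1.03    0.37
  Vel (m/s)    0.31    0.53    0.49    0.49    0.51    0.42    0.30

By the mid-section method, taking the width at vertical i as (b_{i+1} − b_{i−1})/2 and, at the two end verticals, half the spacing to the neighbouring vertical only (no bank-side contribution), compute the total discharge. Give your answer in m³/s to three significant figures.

w_1 = (3.3 − 0.0)/2 = 1.65 m; q_1 = 0.31 × 0.30 × 1.65 = 0.1535 m³/s
w_2 = (7.6 − 0.0)/2 = 3.8 m; q_2 = 0.53 × 0.78 × 3.8 = 1.571 m³/s
w_3 = (9.9 − 3.3)/2 = 3.3 m; q_3 = 0.49 × 1.00 × 3.3 = 1.617 m³/s
w_4 = (16.4 − 7.6)/2 = 4.4 m; q_4 = 0.49 × 1.33 × 4.4 = 2.867 m³/s
w_5 = (19.2 − 9.9)/2 = 4.65 m; q_5 = 0.51 × 1.08 × 4.65 = 2.561 m³/s
w_6 = (25.5 − 16.4)/2 = 4.55 m; q_6 = 0.42 × 1.03 × 4.55 = 1.968 m³/s
w_7 = (25.5 − 19.2)/2 = 3.15 m; q_7 = 0.30 × 0.37 × 3.15 = 0.3497 m³/s
Q = Σ qᵢ = 11.09 m³/s

11.1 m³/s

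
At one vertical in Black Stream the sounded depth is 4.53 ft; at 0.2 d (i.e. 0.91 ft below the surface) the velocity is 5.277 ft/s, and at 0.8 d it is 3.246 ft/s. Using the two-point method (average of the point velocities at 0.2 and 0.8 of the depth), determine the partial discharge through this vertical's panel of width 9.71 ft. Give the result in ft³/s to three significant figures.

187 ft³/s

v̄ = (5.277 + 3.246) / 2 = 4.262 ft/s
q = v̄ × d × w = 4.262 × 4.53 × 9.71 = 187.4 ft³/s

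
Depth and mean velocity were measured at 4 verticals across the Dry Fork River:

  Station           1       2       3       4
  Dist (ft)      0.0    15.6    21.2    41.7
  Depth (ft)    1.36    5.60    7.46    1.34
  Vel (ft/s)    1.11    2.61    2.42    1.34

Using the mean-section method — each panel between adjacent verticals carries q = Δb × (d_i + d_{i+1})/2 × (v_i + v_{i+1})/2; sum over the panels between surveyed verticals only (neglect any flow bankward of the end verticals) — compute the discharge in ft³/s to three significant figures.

Panel 1-2: Δb = 15.6 ft, d̄ = (1.36+5.60)/2 = 3.48, v̄ = (1.11+2.61)/2 = 1.86 → q = 15.6×3.48×1.86 = 101.0 ft³/s
Panel 2-3: Δb = 5.6 ft, d̄ = (5.60+7.46)/2 = 6.53, v̄ = (2.61+2.42)/2 = 2.515 → q = 5.6×6.53×2.515 = 91.97 ft³/s
Panel 3-4: Δb = 20.5 ft, d̄ = (7.46+1.34)/2 = 4.4, v̄ = (2.42+1.34)/2 = 1.88 → q = 20.5×4.4×1.88 = 169.6 ft³/s
Q = Σ q = 362.5 ft³/s

363 ft³/s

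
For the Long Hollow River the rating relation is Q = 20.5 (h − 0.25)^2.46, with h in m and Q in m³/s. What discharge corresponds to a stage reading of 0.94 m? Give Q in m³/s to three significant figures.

Q = 20.5 × (0.94 − 0.25)^2.46 = 20.5 × 0.69^2.46 = 8.229 m³/s

8.23 m³/s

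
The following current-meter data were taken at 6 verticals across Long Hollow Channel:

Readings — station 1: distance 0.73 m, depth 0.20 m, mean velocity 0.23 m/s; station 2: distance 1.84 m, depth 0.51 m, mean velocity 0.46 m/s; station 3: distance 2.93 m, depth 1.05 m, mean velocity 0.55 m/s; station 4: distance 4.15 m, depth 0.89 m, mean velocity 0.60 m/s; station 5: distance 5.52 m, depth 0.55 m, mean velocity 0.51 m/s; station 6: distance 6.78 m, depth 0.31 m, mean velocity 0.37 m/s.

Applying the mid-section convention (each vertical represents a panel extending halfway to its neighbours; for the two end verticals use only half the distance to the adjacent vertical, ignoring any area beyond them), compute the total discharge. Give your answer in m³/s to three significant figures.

2.08 m³/s

w_1 = (1.84 − 0.73)/2 = 0.555 m; q_1 = 0.23 × 0.20 × 0.555 = 0.02553 m³/s
w_2 = (2.93 − 0.73)/2 = 1.1 m; q_2 = 0.46 × 0.51 × 1.1 = 0.2581 m³/s
w_3 = (4.15 − 1.84)/2 = 1.155 m; q_3 = 0.55 × 1.05 × 1.155 = 0.6670 m³/s
w_4 = (5.52 − 2.93)/2 = 1.295 m; q_4 = 0.60 × 0.89 × 1.295 = 0.6915 m³/s
w_5 = (6.78 − 4.15)/2 = 1.315 m; q_5 = 0.51 × 0.55 × 1.315 = 0.3689 m³/s
w_6 = (6.78 − 5.52)/2 = 0.63 m; q_6 = 0.37 × 0.31 × 0.63 = 0.07226 m³/s
Q = Σ qᵢ = 2.083 m³/s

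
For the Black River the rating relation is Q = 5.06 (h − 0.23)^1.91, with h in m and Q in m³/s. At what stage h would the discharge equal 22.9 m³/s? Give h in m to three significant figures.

h − h₀ = (Q/C)^(1/b) = (22.9/5.06)^(1/1.91) = 2.204 m
h = 0.23 + 2.204 = 2.434 m

2.43 m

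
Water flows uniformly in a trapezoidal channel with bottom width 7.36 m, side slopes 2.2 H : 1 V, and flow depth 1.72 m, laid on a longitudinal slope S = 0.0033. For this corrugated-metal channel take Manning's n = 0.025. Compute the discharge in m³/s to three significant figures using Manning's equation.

A = (b + z·y)·y = (7.36 + 2.2×1.72)×1.72 = 19.17 m²
P = b + 2y√(1+z²) = 7.36 + 2×1.72×√(1+2.2²) = 15.67 m
R = A/P = 19.17/15.67 = 1.223 m
Q = (1/n)·A·R^(2/3)·S^(1/2) = (1/0.025) × 19.17 × 1.223^(2/3) × 0.0033^(1/2) = 50.37 m³/s

50.4 m³/s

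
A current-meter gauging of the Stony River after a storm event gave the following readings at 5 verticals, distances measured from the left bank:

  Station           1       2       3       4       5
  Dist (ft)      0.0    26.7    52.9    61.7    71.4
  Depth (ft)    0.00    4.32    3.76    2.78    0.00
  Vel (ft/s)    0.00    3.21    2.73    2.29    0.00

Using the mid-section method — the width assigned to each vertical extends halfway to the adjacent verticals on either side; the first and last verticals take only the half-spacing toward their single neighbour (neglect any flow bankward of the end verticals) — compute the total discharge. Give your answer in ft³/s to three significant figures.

w_2 = (52.9 − 0.0)/2 = 26.45 ft; q_2 = 3.21 × 4.32 × 26.45 = 366.8 ft³/s
w_3 = (61.7 − 26.7)/2 = 17.5 ft; q_3 = 2.73 × 3.76 × 17.5 = 179.6 ft³/s
w_4 = (71.4 − 52.9)/2 = 9.25 ft; q_4 = 2.29 × 2.78 × 9.25 = 58.89 ft³/s
Stations 1, 5 contribute zero (depth or velocity is 0).
Q = Σ qᵢ = 605.3 ft³/s

605 ft³/s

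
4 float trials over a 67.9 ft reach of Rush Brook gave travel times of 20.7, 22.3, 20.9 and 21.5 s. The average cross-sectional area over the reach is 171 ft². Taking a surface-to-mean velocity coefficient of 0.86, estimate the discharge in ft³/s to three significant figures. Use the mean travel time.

t̄ = (20.7 + 22.3 + 20.9 + 21.5) / 4 = 21.35 s
v_surface = L / t̄ = 67.9 / 21.35 = 3.180 ft/s
v_mean = 0.86 × 3.180 = 2.735 ft/s
Q = A × v_mean = 171 × 2.735 = 467.7 ft³/s

468 ft³/s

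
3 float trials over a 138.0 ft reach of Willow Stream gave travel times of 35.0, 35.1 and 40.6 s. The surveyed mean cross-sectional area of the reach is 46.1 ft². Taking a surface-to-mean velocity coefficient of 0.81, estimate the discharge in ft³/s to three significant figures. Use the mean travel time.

t̄ = (35.0 + 35.1 + 40.6) / 3 = 36.9 s
v_surface = L / t̄ = 138.0 / 36.9 = 3.740 ft/s
v_mean = 0.81 × 3.740 = 3.029 ft/s
Q = A × v_mean = 46.1 × 3.029 = 139.6 ft³/s

140 ft³/s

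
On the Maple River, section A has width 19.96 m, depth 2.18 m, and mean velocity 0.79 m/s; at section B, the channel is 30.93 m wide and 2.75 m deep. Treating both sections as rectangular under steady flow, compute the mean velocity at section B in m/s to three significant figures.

0.404 m/s

Q = A₁V₁ = (19.96×2.18) × 0.79 = 34.38 m³/s
A₂ = 30.93 × 2.75 = 85.06 m²
V₂ = Q/A₂ = 34.38/85.06 = 0.4041 m/s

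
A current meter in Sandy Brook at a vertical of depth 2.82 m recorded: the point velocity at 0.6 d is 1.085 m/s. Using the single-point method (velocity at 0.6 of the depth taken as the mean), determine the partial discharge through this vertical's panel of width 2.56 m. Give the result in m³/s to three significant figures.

v̄ = v₀.₆ = 1.085 m/s
q = v̄ × d × w = 1.085 × 2.82 × 2.56 = 7.833 m³/s

7.83 m³/s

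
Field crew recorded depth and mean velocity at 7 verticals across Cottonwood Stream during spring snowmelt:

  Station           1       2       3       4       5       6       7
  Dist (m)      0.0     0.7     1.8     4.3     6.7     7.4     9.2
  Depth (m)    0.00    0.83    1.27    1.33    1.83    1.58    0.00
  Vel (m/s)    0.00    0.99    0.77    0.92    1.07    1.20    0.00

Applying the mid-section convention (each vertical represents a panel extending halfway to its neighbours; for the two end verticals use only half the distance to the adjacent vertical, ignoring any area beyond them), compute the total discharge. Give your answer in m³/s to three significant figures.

10.9 m³/s

w_2 = (1.8 − 0.0)/2 = 0.9 m; q_2 = 0.99 × 0.83 × 0.9 = 0.7395 m³/s
w_3 = (4.3 − 0.7)/2 = 1.8 m; q_3 = 0.77 × 1.27 × 1.8 = 1.760 m³/s
w_4 = (6.7 − 1.8)/2 = 2.45 m; q_4 = 0.92 × 1.33 × 2.45 = 2.998 m³/s
w_5 = (7.4 − 4.3)/2 = 1.55 m; q_5 = 1.07 × 1.83 × 1.55 = 3.035 m³/s
w_6 = (9.2 − 6.7)/2 = 1.25 m; q_6 = 1.20 × 1.58 × 1.25 = 2.370 m³/s
Stations 1, 7 contribute zero (depth or velocity is 0).
Q = Σ qᵢ = 10.90 m³/s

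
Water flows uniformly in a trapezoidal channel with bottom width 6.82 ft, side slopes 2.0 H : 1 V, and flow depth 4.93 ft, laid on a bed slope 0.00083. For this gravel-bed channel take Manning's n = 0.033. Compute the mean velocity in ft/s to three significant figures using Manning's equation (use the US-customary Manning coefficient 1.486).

2.61 ft/s

A = (b + z·y)·y = (6.82 + 2.0×4.93)×4.93 = 82.23 ft²
P = b + 2y√(1+z²) = 6.82 + 2×4.93×√(1+2.0²) = 28.87 ft
R = A/P = 82.23/28.87 = 2.849 ft
Q = (1.486/n)·A·R^(2/3)·S^(1/2) = (1.486/0.033) × 82.23 × 2.849^(2/3) × 0.00083^(1/2) = 214.4 ft³/s
V = Q/A = 214.4/82.23 = 2.607 ft/s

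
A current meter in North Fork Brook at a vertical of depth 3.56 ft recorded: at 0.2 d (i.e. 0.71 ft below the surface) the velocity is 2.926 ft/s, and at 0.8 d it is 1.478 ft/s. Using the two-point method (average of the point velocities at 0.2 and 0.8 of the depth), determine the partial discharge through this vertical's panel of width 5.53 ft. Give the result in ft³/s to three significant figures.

43.4 ft³/s

v̄ = (2.926 + 1.478) / 2 = 2.202 ft/s
q = v̄ × d × w = 2.202 × 3.56 × 5.53 = 43.35 ft³/s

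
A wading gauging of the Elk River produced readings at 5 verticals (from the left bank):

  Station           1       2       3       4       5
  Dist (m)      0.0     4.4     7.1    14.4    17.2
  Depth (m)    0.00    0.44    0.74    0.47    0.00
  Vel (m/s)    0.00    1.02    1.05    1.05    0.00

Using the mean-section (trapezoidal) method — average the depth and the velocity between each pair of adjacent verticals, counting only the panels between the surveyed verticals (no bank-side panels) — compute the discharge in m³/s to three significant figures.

Panel 1-2: Δb = 4.4 m, d̄ = (0.00+0.44)/2 = 0.22, v̄ = (0.00+1.02)/2 = 0.51 → q = 4.4×0.22×0.51 = 0.4937 m³/s
Panel 2-3: Δb = 2.7 m, d̄ = (0.44+0.74)/2 = 0.59, v̄ = (1.02+1.05)/2 = 1.035 → q = 2.7×0.59×1.035 = 1.649 m³/s
Panel 3-4: Δb = 7.3 m, d̄ = (0.74+0.47)/2 = 0.605, v̄ = (1.05+1.05)/2 = 1.05 → q = 7.3×0.605×1.05 = 4.637 m³/s
Panel 4-5: Δb = 2.8 m, d̄ = (0.47+0.00)/2 = 0.235, v̄ = (1.05+0.00)/2 = 0.525 → q = 2.8×0.235×0.525 = 0.3455 m³/s
Q = Σ q = 7.125 m³/s

7.13 m³/s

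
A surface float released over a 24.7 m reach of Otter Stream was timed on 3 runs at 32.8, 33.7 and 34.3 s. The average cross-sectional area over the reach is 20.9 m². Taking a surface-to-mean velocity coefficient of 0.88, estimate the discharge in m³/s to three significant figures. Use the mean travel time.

t̄ = (32.8 + 33.7 + 34.3) / 3 = 33.6 s
v_surface = L / t̄ = 24.7 / 33.6 = 0.7351 m/s
v_mean = 0.88 × 0.7351 = 0.6469 m/s
Q = A × v_mean = 20.9 × 0.6469 = 13.52 m³/s

13.5 m³/s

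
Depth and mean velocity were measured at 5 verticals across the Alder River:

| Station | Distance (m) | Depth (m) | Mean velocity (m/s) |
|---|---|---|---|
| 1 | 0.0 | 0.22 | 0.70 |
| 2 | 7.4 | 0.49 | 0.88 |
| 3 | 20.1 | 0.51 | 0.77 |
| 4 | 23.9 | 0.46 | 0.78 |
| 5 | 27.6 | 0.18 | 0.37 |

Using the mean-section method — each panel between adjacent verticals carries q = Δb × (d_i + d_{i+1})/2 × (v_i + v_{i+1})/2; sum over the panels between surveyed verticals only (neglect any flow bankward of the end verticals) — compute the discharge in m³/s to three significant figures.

Panel 1-2: Δb = 7.4 m, d̄ = (0.22+0.49)/2 = 0.355, v̄ = (0.70+0.88)/2 = 0.79 → q = 7.4×0.355×0.79 = 2.075 m³/s
Panel 2-3: Δb = 12.7 m, d̄ = (0.49+0.51)/2 = 0.5, v̄ = (0.88+0.77)/2 = 0.825 → q = 12.7×0.5×0.825 = 5.239 m³/s
Panel 3-4: Δb = 3.8 m, d̄ = (0.51+0.46)/2 = 0.485, v̄ = (0.77+0.78)/2 = 0.775 → q = 3.8×0.485×0.775 = 1.428 m³/s
Panel 4-5: Δb = 3.7 m, d̄ = (0.46+0.18)/2 = 0.32, v̄ = (0.78+0.37)/2 = 0.575 → q = 3.7×0.32×0.575 = 0.6808 m³/s
Q = Σ q = 9.423 m³/s

9.42 m³/s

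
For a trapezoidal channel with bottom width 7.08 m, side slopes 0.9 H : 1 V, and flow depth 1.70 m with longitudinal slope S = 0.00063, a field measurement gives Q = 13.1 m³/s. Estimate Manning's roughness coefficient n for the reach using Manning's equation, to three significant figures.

A = (b + z·y)·y = (7.08 + 0.9×1.70)×1.70 = 14.64 m²
P = b + 2y√(1+z²) = 7.08 + 2×1.70×√(1+0.9²) = 11.65 m
R = A/P = 14.64/11.65 = 1.256 m
n = (1/Q)·A·R^(2/3)·S^(1/2) = (1/13.1) × 14.64 × 1.164 × 0.02510 = 0.03265

0.0326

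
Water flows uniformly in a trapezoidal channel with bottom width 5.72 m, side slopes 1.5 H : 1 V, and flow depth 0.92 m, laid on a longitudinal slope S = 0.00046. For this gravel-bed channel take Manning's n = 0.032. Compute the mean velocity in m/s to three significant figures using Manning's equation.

0.540 m/s

A = (b + z·y)·y = (5.72 + 1.5×0.92)×0.92 = 6.532 m²
P = b + 2y√(1+z²) = 5.72 + 2×0.92×√(1+1.5²) = 9.037 m
R = A/P = 6.532/9.037 = 0.7228 m
Q = (1/n)·A·R^(2/3)·S^(1/2) = (1/0.032) × 6.532 × 0.7228^(2/3) × 0.00046^(1/2) = 3.526 m³/s
V = Q/A = 3.526/6.532 = 0.5398 m/s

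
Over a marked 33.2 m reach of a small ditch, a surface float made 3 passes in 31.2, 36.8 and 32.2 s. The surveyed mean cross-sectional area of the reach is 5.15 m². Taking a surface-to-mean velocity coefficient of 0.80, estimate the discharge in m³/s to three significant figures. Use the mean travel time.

t̄ = (31.2 + 36.8 + 32.2) / 3 = 33.4 s
v_surface = L / t̄ = 33.2 / 33.4 = 0.9940 m/s
v_mean = 0.80 × 0.9940 = 0.7952 m/s
Q = A × v_mean = 5.15 × 0.7952 = 4.095 m³/s

4.10 m³/s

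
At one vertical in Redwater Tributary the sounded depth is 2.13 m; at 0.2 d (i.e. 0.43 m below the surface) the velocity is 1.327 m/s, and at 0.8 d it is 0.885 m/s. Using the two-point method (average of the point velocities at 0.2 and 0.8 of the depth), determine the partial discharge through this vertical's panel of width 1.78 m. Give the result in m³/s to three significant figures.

v̄ = (1.327 + 0.885) / 2 = 1.106 m/s
q = v̄ × d × w = 1.106 × 2.13 × 1.78 = 4.193 m³/s

4.19 m³/s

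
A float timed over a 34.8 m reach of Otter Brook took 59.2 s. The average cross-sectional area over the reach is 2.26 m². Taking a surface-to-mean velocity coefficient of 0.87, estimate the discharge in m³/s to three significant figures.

v_surface = L / t̄ = 34.8 / 59.2 = 0.5878 m/s
v_mean = 0.87 × 0.5878 = 0.5114 m/s
Q = A × v_mean = 2.26 × 0.5114 = 1.156 m³/s

1.16 m³/s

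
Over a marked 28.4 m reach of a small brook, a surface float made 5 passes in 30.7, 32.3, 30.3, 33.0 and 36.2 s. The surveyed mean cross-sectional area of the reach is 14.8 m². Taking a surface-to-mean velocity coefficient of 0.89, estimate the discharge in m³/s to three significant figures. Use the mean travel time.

t̄ = (30.7 + 32.3 + 30.3 + 33.0 + 36.2) / 5 = 32.5 s
v_surface = L / t̄ = 28.4 / 32.5 = 0.8738 m/s
v_mean = 0.89 × 0.8738 = 0.7777 m/s
Q = A × v_mean = 14.8 × 0.7777 = 11.51 m³/s

11.5 m³/s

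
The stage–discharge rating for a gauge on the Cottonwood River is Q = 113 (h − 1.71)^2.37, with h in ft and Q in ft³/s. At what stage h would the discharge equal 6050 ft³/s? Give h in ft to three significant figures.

h − h₀ = (Q/C)^(1/b) = (6050/113)^(1/2.37) = 5.363 ft
h = 1.71 + 5.363 = 7.073 ft

7.07 ft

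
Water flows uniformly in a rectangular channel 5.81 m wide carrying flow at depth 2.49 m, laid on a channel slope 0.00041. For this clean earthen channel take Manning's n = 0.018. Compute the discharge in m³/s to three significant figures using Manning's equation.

A = b·y = 5.81 × 2.49 = 14.47 m²
P = b + 2y = 5.81 + 2×2.49 = 10.79 m
R = A/P = 14.47/10.79 = 1.341 m
Q = (1/n)·A·R^(2/3)·S^(1/2) = (1/0.018) × 14.47 × 1.341^(2/3) × 0.00041^(1/2) = 19.79 m³/s

19.8 m³/s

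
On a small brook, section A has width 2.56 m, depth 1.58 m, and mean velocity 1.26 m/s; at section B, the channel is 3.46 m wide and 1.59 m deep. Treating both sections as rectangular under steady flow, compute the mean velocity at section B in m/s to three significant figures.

Q = A₁V₁ = (2.56×1.58) × 1.26 = 5.096 m³/s
A₂ = 3.46 × 1.59 = 5.501 m²
V₂ = Q/A₂ = 5.096/5.501 = 0.9264 m/s

0.926 m/s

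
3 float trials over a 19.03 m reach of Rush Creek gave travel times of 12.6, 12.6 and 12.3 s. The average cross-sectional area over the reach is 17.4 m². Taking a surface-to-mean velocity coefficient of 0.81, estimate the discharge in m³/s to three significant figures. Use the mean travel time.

t̄ = (12.6 + 12.6 + 12.3) / 3 = 12.5 s
v_surface = L / t̄ = 19.03 / 12.5 = 1.522 m/s
v_mean = 0.81 × 1.522 = 1.233 m/s
Q = A × v_mean = 17.4 × 1.233 = 21.46 m³/s

21.5 m³/s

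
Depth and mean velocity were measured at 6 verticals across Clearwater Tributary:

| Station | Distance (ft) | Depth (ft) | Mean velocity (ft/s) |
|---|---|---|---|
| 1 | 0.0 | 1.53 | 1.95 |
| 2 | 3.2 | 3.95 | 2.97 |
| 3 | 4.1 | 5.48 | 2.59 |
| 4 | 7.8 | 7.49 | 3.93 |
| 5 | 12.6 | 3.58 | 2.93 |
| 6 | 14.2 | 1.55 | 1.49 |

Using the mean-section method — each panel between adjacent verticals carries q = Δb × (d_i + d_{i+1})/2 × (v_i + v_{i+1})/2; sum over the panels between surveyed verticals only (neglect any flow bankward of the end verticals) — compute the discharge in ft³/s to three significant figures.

212 ft³/s

Panel 1-2: Δb = 3.2 ft, d̄ = (1.53+3.95)/2 = 2.74, v̄ = (1.95+2.97)/2 = 2.46 → q = 3.2×2.74×2.46 = 21.57 ft³/s
Panel 2-3: Δb = 0.9 ft, d̄ = (3.95+5.48)/2 = 4.715, v̄ = (2.97+2.59)/2 = 2.78 → q = 0.9×4.715×2.78 = 11.80 ft³/s
Panel 3-4: Δb = 3.7 ft, d̄ = (5.48+7.49)/2 = 6.485, v̄ = (2.59+3.93)/2 = 3.26 → q = 3.7×6.485×3.26 = 78.22 ft³/s
Panel 4-5: Δb = 4.8 ft, d̄ = (7.49+3.58)/2 = 5.535, v̄ = (3.93+2.93)/2 = 3.43 → q = 4.8×5.535×3.43 = 91.13 ft³/s
Panel 5-6: Δb = 1.6 ft, d̄ = (3.58+1.55)/2 = 2.565, v̄ = (2.93+1.49)/2 = 2.21 → q = 1.6×2.565×2.21 = 9.070 ft³/s
Q = Σ q = 211.8 ft³/s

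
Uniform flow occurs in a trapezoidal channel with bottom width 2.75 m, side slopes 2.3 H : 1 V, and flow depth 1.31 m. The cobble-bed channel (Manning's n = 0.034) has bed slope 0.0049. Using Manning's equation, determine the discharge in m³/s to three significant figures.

A = (b + z·y)·y = (2.75 + 2.3×1.31)×1.31 = 7.550 m²
P = b + 2y√(1+z²) = 2.75 + 2×1.31×√(1+2.3²) = 9.321 m
R = A/P = 7.550/9.321 = 0.8100 m
Q = (1/n)·A·R^(2/3)·S^(1/2) = (1/0.034) × 7.550 × 0.8100^(2/3) × 0.0049^(1/2) = 13.51 m³/s

13.5 m³/s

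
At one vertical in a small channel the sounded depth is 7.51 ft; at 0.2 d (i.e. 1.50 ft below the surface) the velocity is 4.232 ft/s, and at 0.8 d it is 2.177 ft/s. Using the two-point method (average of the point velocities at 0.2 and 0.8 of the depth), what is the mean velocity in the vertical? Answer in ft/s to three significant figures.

3.20 ft/s

v̄ = (4.232 + 2.177) / 2 = 3.205 ft/s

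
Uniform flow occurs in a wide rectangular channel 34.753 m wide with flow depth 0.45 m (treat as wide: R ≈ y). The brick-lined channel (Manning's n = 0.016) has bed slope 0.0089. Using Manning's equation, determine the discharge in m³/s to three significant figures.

54.1 m³/s

A = b·y = 34.753 × 0.45 = 15.64 m²
Wide channel: R ≈ y = 0.45 m
Q = (1/n)·A·R^(2/3)·S^(1/2) = (1/0.016) × 15.64 × 0.4500^(2/3) × 0.0089^(1/2) = 54.15 m³/s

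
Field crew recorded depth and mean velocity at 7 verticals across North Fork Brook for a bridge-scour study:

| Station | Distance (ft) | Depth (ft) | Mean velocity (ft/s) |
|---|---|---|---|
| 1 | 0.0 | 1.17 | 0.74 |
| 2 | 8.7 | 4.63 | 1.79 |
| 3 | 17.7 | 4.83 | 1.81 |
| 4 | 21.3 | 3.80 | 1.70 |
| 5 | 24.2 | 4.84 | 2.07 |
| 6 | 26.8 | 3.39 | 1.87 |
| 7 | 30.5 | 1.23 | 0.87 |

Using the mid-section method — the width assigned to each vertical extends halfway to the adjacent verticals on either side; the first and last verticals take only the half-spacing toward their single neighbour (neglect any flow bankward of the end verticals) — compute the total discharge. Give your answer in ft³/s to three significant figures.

203 ft³/s

w_1 = (8.7 − 0.0)/2 = 4.35 ft; q_1 = 0.74 × 1.17 × 4.35 = 3.766 ft³/s
w_2 = (17.7 − 0.0)/2 = 8.85 ft; q_2 = 1.79 × 4.63 × 8.85 = 73.35 ft³/s
w_3 = (21.3 − 8.7)/2 = 6.3 ft; q_3 = 1.81 × 4.83 × 6.3 = 55.08 ft³/s
w_4 = (24.2 − 17.7)/2 = 3.25 ft; q_4 = 1.70 × 3.80 × 3.25 = 21.00 ft³/s
w_5 = (26.8 − 21.3)/2 = 2.75 ft; q_5 = 2.07 × 4.84 × 2.75 = 27.55 ft³/s
w_6 = (30.5 − 24.2)/2 = 3.15 ft; q_6 = 1.87 × 3.39 × 3.15 = 19.97 ft³/s
w_7 = (30.5 − 26.8)/2 = 1.85 ft; q_7 = 0.87 × 1.23 × 1.85 = 1.980 ft³/s
Q = Σ qᵢ = 202.7 ft³/s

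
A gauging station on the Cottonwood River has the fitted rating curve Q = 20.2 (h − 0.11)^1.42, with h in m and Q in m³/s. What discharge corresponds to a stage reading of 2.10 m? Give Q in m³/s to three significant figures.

Q = 20.2 × (2.10 − 0.11)^1.42 = 20.2 × 1.99^1.42 = 53.67 m³/s

53.7 m³/s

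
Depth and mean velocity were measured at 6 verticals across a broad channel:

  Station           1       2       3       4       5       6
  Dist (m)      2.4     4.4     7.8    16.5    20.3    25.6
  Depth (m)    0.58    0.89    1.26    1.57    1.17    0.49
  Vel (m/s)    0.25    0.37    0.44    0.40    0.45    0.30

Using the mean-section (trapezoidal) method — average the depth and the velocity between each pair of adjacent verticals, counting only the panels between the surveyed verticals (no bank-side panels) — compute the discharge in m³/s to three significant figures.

11.0 m³/s

Panel 1-2: Δb = 2 m, d̄ = (0.58+0.89)/2 = 0.735, v̄ = (0.25+0.37)/2 = 0.31 → q = 2×0.735×0.31 = 0.4557 m³/s
Panel 2-3: Δb = 3.4 m, d̄ = (0.89+1.26)/2 = 1.075, v̄ = (0.37+0.44)/2 = 0.405 → q = 3.4×1.075×0.405 = 1.480 m³/s
Panel 3-4: Δb = 8.7 m, d̄ = (1.26+1.57)/2 = 1.415, v̄ = (0.44+0.40)/2 = 0.42 → q = 8.7×1.415×0.42 = 5.170 m³/s
Panel 4-5: Δb = 3.8 m, d̄ = (1.57+1.17)/2 = 1.37, v̄ = (0.40+0.45)/2 = 0.425 → q = 3.8×1.37×0.425 = 2.213 m³/s
Panel 5-6: Δb = 5.3 m, d̄ = (1.17+0.49)/2 = 0.83, v̄ = (0.45+0.30)/2 = 0.375 → q = 5.3×0.83×0.375 = 1.650 m³/s
Q = Σ q = 10.97 m³/s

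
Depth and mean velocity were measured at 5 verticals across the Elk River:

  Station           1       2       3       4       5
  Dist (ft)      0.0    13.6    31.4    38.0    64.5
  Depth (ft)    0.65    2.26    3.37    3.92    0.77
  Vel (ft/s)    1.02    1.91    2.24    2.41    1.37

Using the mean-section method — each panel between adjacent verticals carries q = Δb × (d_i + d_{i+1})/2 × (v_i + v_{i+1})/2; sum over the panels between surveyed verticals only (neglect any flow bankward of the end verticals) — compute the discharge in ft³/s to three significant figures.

Panel 1-2: Δb = 13.6 ft, d̄ = (0.65+2.26)/2 = 1.455, v̄ = (1.02+1.91)/2 = 1.465 → q = 13.6×1.455×1.465 = 28.99 ft³/s
Panel 2-3: Δb = 17.8 ft, d̄ = (2.26+3.37)/2 = 2.815, v̄ = (1.91+2.24)/2 = 2.075 → q = 17.8×2.815×2.075 = 104.0 ft³/s
Panel 3-4: Δb = 6.6 ft, d̄ = (3.37+3.92)/2 = 3.645, v̄ = (2.24+2.41)/2 = 2.325 → q = 6.6×3.645×2.325 = 55.93 ft³/s
Panel 4-5: Δb = 26.5 ft, d̄ = (3.92+0.77)/2 = 2.345, v̄ = (2.41+1.37)/2 = 1.89 → q = 26.5×2.345×1.89 = 117.4 ft³/s
Q = Σ q = 306.3 ft³/s

306 ft³/s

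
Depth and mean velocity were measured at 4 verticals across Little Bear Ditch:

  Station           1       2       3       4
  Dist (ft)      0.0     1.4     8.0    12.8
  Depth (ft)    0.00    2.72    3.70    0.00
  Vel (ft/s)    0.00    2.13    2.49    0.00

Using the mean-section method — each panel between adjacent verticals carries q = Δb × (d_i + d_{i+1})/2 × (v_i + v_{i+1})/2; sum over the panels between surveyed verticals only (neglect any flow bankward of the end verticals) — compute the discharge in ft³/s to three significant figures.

Panel 1-2: Δb = 1.4 ft, d̄ = (0.00+2.72)/2 = 1.36, v̄ = (0.00+2.13)/2 = 1.065 → q = 1.4×1.36×1.065 = 2.028 ft³/s
Panel 2-3: Δb = 6.6 ft, d̄ = (2.72+3.70)/2 = 3.21, v̄ = (2.13+2.49)/2 = 2.31 → q = 6.6×3.21×2.31 = 48.94 ft³/s
Panel 3-4: Δb = 4.8 ft, d̄ = (3.70+0.00)/2 = 1.85, v̄ = (2.49+0.00)/2 = 1.245 → q = 4.8×1.85×1.245 = 11.06 ft³/s
Q = Σ q = 62.02 ft³/s

62.0 ft³/s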